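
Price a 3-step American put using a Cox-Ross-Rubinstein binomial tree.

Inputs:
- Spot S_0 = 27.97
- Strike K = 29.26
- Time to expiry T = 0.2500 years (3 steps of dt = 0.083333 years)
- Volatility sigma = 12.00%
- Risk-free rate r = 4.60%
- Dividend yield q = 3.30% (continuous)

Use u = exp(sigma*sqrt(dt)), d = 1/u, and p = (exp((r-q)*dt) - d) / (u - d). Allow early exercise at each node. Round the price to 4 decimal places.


Answer: Price = V(0,0) = 1.4593

Derivation:
dt = T/N = 0.083333
u = exp(sigma*sqrt(dt)) = 1.035248; d = 1/u = 0.965952
p = (exp((r-q)*dt) - d) / (u - d) = 0.506983
Discount per step: exp(-r*dt) = 0.996174
Stock lattice S(k, i) with i counting down-moves:
  k=0: S(0,0) = 27.9700
  k=1: S(1,0) = 28.9559; S(1,1) = 27.0177
  k=2: S(2,0) = 29.9765; S(2,1) = 27.9700; S(2,2) = 26.0978
  k=3: S(3,0) = 31.0331; S(3,1) = 28.9559; S(3,2) = 27.0177; S(3,3) = 25.2092
Terminal payoffs V(N, i) = max(K - S_T, 0):
  V(3,0) = 0.000000; V(3,1) = 0.304113; V(3,2) = 2.242319; V(3,3) = 4.050789
Backward induction: V(k, i) = exp(-r*dt) * [p * V(k+1, i) + (1-p) * V(k+1, i+1)]; then take max(V_cont, immediate exercise) for American.
  V(2,0) = exp(-r*dt) * [p*0.000000 + (1-p)*0.304113] = 0.149360; exercise = 0.000000; V(2,0) = max -> 0.149360
  V(2,1) = exp(-r*dt) * [p*0.304113 + (1-p)*2.242319] = 1.254863; exercise = 1.290000; V(2,1) = max -> 1.290000
  V(2,2) = exp(-r*dt) * [p*2.242319 + (1-p)*4.050789] = 3.121936; exercise = 3.162214; V(2,2) = max -> 3.162214
  V(1,0) = exp(-r*dt) * [p*0.149360 + (1-p)*1.290000] = 0.708992; exercise = 0.304113; V(1,0) = max -> 0.708992
  V(1,1) = exp(-r*dt) * [p*1.290000 + (1-p)*3.162214] = 2.204567; exercise = 2.242319; V(1,1) = max -> 2.242319
  V(0,0) = exp(-r*dt) * [p*0.708992 + (1-p)*2.242319] = 1.459344; exercise = 1.290000; V(0,0) = max -> 1.459344


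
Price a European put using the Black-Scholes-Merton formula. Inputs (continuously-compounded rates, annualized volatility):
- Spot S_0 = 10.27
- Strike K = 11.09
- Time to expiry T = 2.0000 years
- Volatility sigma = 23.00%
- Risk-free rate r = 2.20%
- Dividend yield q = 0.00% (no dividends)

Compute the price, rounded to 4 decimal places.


Answer: Price = 1.5271

Derivation:
d1 = (ln(S/K) + (r - q + 0.5*sigma^2) * T) / (sigma * sqrt(T)) = 0.06174340
d2 = d1 - sigma * sqrt(T) = -0.26352572
exp(-rT) = 0.95695396; exp(-qT) = 1.00000000
P = K * exp(-rT) * N(-d2) - S_0 * exp(-qT) * N(-d1)
N(-d1) = 0.47538359; N(-d2) = 0.60392730
P = 11.0900 * 0.95695396 * 0.60392730 - 10.2700 * 1.00000000 * 0.47538359 = 1.5271


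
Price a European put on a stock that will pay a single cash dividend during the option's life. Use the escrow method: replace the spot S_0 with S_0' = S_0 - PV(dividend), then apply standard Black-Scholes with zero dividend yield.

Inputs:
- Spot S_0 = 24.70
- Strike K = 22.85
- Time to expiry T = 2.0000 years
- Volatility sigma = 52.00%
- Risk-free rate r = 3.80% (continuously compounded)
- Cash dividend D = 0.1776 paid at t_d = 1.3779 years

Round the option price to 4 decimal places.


PV(D) = D * exp(-r * t_d) = 0.1776 * 0.94898698 = 0.16854009
S_0' = S_0 - PV(D) = 24.7000 - 0.16854009 = 24.53145991
d1 = (ln(S_0'/K) + (r + sigma^2/2)*T) / (sigma*sqrt(T)) = 0.56759632
d2 = d1 - sigma*sqrt(T) = -0.16779473
exp(-rT) = 0.92681621
N(-d1) = 0.28515455; N(-d2) = 0.56662762
P = K * exp(-rT) * N(-d2) - S_0' * N(-d1) = 22.8500 * 0.92681621 * 0.56662762 - 24.53145991 * 0.28515455 = 5.0046

Answer: Price = 5.0046


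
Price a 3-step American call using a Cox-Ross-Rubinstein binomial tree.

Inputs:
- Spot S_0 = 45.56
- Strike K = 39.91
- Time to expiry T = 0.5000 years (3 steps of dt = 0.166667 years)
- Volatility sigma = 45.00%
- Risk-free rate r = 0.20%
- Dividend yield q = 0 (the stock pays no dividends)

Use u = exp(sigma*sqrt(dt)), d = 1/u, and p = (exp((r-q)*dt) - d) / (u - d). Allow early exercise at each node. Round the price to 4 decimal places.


Answer: Price = V(0,0) = 8.7051

Derivation:
dt = T/N = 0.166667
u = exp(sigma*sqrt(dt)) = 1.201669; d = 1/u = 0.832176
p = (exp((r-q)*dt) - d) / (u - d) = 0.455103
Discount per step: exp(-r*dt) = 0.999667
Stock lattice S(k, i) with i counting down-moves:
  k=0: S(0,0) = 45.5600
  k=1: S(1,0) = 54.7481; S(1,1) = 37.9139
  k=2: S(2,0) = 65.7891; S(2,1) = 45.5600; S(2,2) = 31.5510
  k=3: S(3,0) = 79.0567; S(3,1) = 54.7481; S(3,2) = 37.9139; S(3,3) = 26.2560
Terminal payoffs V(N, i) = max(S_T - K, 0):
  V(3,0) = 39.146701; V(3,1) = 14.838056; V(3,2) = 0.000000; V(3,3) = 0.000000
Backward induction: V(k, i) = exp(-r*dt) * [p * V(k+1, i) + (1-p) * V(k+1, i+1)]; then take max(V_cont, immediate exercise) for American.
  V(2,0) = exp(-r*dt) * [p*39.146701 + (1-p)*14.838056] = 25.892364; exercise = 25.879062; V(2,0) = max -> 25.892364
  V(2,1) = exp(-r*dt) * [p*14.838056 + (1-p)*0.000000] = 6.750595; exercise = 5.650000; V(2,1) = max -> 6.750595
  V(2,2) = exp(-r*dt) * [p*0.000000 + (1-p)*0.000000] = 0.000000; exercise = 0.000000; V(2,2) = max -> 0.000000
  V(1,0) = exp(-r*dt) * [p*25.892364 + (1-p)*6.750595] = 15.456920; exercise = 14.838056; V(1,0) = max -> 15.456920
  V(1,1) = exp(-r*dt) * [p*6.750595 + (1-p)*0.000000] = 3.071193; exercise = 0.000000; V(1,1) = max -> 3.071193
  V(0,0) = exp(-r*dt) * [p*15.456920 + (1-p)*3.071193] = 8.705073; exercise = 5.650000; V(0,0) = max -> 8.705073


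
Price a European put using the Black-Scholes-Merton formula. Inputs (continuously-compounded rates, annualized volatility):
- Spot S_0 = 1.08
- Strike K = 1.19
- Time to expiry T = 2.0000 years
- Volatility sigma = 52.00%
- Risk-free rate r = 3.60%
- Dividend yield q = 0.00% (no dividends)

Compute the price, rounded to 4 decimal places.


d1 = (ln(S/K) + (r - q + 0.5*sigma^2) * T) / (sigma * sqrt(T)) = 0.33371052
d2 = d1 - sigma * sqrt(T) = -0.40168053
exp(-rT) = 0.93053090; exp(-qT) = 1.00000000
P = K * exp(-rT) * N(-d2) - S_0 * exp(-qT) * N(-d1)
N(-d1) = 0.36929900; N(-d2) = 0.65604042
P = 1.1900 * 0.93053090 * 0.65604042 - 1.0800 * 1.00000000 * 0.36929900 = 0.3276

Answer: Price = 0.3276


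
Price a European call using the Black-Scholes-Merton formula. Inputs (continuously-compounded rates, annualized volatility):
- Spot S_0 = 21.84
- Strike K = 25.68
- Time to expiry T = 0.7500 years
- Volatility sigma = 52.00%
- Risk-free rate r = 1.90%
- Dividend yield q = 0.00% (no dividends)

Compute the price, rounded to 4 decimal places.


d1 = (ln(S/K) + (r - q + 0.5*sigma^2) * T) / (sigma * sqrt(T)) = -0.10285568
d2 = d1 - sigma * sqrt(T) = -0.55318889
exp(-rT) = 0.98585105; exp(-qT) = 1.00000000
C = S_0 * exp(-qT) * N(d1) - K * exp(-rT) * N(d2)
N(d1) = 0.45903876; N(d2) = 0.29006704
C = 21.8400 * 1.00000000 * 0.45903876 - 25.6800 * 0.98585105 * 0.29006704 = 2.6819

Answer: Price = 2.6819


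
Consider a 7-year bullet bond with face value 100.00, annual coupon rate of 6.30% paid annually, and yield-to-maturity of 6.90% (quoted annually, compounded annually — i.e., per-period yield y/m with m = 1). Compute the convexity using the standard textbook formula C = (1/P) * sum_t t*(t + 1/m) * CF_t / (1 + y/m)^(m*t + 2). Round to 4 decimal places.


Coupon per period c = face * coupon_rate / m = 6.300000
Periods per year m = 1; per-period yield y/m = 0.069000
Number of cashflows N = 7
Cashflows (t years, CF_t, discount factor 1/(1+y/m)^(m*t), PV):
  t = 1.0000: CF_t = 6.300000, DF = 0.935454, PV = 5.893358
  t = 2.0000: CF_t = 6.300000, DF = 0.875074, PV = 5.512964
  t = 3.0000: CF_t = 6.300000, DF = 0.818591, PV = 5.157122
  t = 4.0000: CF_t = 6.300000, DF = 0.765754, PV = 4.824249
  t = 5.0000: CF_t = 6.300000, DF = 0.716327, PV = 4.512862
  t = 6.0000: CF_t = 6.300000, DF = 0.670091, PV = 4.221573
  t = 7.0000: CF_t = 106.300000, DF = 0.626839, PV = 66.632994
Price P = sum_t PV_t = 96.755122
Convexity numerator sum_t t*(t + 1/m) * CF_t / (1+y/m)^(m*t + 2):
  t = 1.0000: term = 10.314245
  t = 2.0000: term = 28.945495
  t = 3.0000: term = 54.154340
  t = 4.0000: term = 84.431463
  t = 5.0000: term = 118.472586
  t = 6.0000: term = 155.155865
  t = 7.0000: term = 3265.291401
Convexity = (1/P) * sum = 3716.765395 / 96.755122 = 38.414146

Answer: Convexity = 38.4141


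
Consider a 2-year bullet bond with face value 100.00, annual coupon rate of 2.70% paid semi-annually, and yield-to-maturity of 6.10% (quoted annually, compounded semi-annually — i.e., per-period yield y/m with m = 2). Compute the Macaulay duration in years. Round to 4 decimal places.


Coupon per period c = face * coupon_rate / m = 1.350000
Periods per year m = 2; per-period yield y/m = 0.030500
Number of cashflows N = 4
Cashflows (t years, CF_t, discount factor 1/(1+y/m)^(m*t), PV):
  t = 0.5000: CF_t = 1.350000, DF = 0.970403, PV = 1.310044
  t = 1.0000: CF_t = 1.350000, DF = 0.941681, PV = 1.271270
  t = 1.5000: CF_t = 1.350000, DF = 0.913810, PV = 1.233644
  t = 2.0000: CF_t = 101.350000, DF = 0.886764, PV = 89.873523
Price P = sum_t PV_t = 93.688481
Macaulay numerator sum_t t * PV_t:
  t * PV_t at t = 0.5000: 0.655022
  t * PV_t at t = 1.0000: 1.271270
  t * PV_t at t = 1.5000: 1.850466
  t * PV_t at t = 2.0000: 179.747047
Macaulay duration D = (sum_t t * PV_t) / P = 183.523804 / 93.688481 = 1.958873

Answer: Macaulay duration = 1.9589 years


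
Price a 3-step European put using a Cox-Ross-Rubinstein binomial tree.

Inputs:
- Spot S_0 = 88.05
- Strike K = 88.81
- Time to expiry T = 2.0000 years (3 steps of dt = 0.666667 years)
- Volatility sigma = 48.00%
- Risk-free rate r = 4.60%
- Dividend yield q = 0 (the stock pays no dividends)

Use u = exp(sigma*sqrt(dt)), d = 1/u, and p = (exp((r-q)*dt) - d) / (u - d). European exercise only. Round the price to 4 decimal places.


dt = T/N = 0.666667
u = exp(sigma*sqrt(dt)) = 1.479817; d = 1/u = 0.675759
p = (exp((r-q)*dt) - d) / (u - d) = 0.441986
Discount per step: exp(-r*dt) = 0.969799
Stock lattice S(k, i) with i counting down-moves:
  k=0: S(0,0) = 88.0500
  k=1: S(1,0) = 130.2979; S(1,1) = 59.5006
  k=2: S(2,0) = 192.8170; S(2,1) = 88.0500; S(2,2) = 40.2081
  k=3: S(3,0) = 285.3339; S(3,1) = 130.2979; S(3,2) = 59.5006; S(3,3) = 27.1710
Terminal payoffs V(N, i) = max(K - S_T, 0):
  V(3,0) = 0.000000; V(3,1) = 0.000000; V(3,2) = 29.309395; V(3,3) = 61.639013
Backward induction: V(k, i) = exp(-r*dt) * [p * V(k+1, i) + (1-p) * V(k+1, i+1)].
  V(2,0) = exp(-r*dt) * [p*0.000000 + (1-p)*0.000000] = 0.000000
  V(2,1) = exp(-r*dt) * [p*0.000000 + (1-p)*29.309395] = 15.861102
  V(2,2) = exp(-r*dt) * [p*29.309395 + (1-p)*61.639013] = 45.919744
  V(1,0) = exp(-r*dt) * [p*0.000000 + (1-p)*15.861102] = 8.583410
  V(1,1) = exp(-r*dt) * [p*15.861102 + (1-p)*45.919744] = 31.648642
  V(0,0) = exp(-r*dt) * [p*8.583410 + (1-p)*31.648642] = 20.806185

Answer: Price = V(0,0) = 20.8062


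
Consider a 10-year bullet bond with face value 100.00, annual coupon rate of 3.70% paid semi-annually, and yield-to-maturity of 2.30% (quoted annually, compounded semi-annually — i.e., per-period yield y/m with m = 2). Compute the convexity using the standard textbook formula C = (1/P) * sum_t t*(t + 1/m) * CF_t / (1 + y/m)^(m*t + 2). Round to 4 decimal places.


Coupon per period c = face * coupon_rate / m = 1.850000
Periods per year m = 2; per-period yield y/m = 0.011500
Number of cashflows N = 20
Cashflows (t years, CF_t, discount factor 1/(1+y/m)^(m*t), PV):
  t = 0.5000: CF_t = 1.850000, DF = 0.988631, PV = 1.828967
  t = 1.0000: CF_t = 1.850000, DF = 0.977391, PV = 1.808173
  t = 1.5000: CF_t = 1.850000, DF = 0.966279, PV = 1.787615
  t = 2.0000: CF_t = 1.850000, DF = 0.955293, PV = 1.767291
  t = 2.5000: CF_t = 1.850000, DF = 0.944432, PV = 1.747199
  t = 3.0000: CF_t = 1.850000, DF = 0.933694, PV = 1.727334
  t = 3.5000: CF_t = 1.850000, DF = 0.923079, PV = 1.707696
  t = 4.0000: CF_t = 1.850000, DF = 0.912584, PV = 1.688281
  t = 4.5000: CF_t = 1.850000, DF = 0.902209, PV = 1.669086
  t = 5.0000: CF_t = 1.850000, DF = 0.891951, PV = 1.650110
  t = 5.5000: CF_t = 1.850000, DF = 0.881810, PV = 1.631349
  t = 6.0000: CF_t = 1.850000, DF = 0.871785, PV = 1.612802
  t = 6.5000: CF_t = 1.850000, DF = 0.861873, PV = 1.594466
  t = 7.0000: CF_t = 1.850000, DF = 0.852075, PV = 1.576338
  t = 7.5000: CF_t = 1.850000, DF = 0.842387, PV = 1.558416
  t = 8.0000: CF_t = 1.850000, DF = 0.832810, PV = 1.540698
  t = 8.5000: CF_t = 1.850000, DF = 0.823341, PV = 1.523181
  t = 9.0000: CF_t = 1.850000, DF = 0.813981, PV = 1.505864
  t = 9.5000: CF_t = 1.850000, DF = 0.804726, PV = 1.488743
  t = 10.0000: CF_t = 101.850000, DF = 0.795577, PV = 81.029525
Price P = sum_t PV_t = 112.443135
Convexity numerator sum_t t*(t + 1/m) * CF_t / (1+y/m)^(m*t + 2):
  t = 0.5000: term = 0.893808
  t = 1.0000: term = 2.650937
  t = 1.5000: term = 5.241596
  t = 2.0000: term = 8.636672
  t = 2.5000: term = 12.807719
  t = 3.0000: term = 17.726946
  t = 3.5000: term = 23.367206
  t = 4.0000: term = 29.701977
  t = 4.5000: term = 36.705360
  t = 5.0000: term = 44.352058
  t = 5.5000: term = 52.617370
  t = 6.0000: term = 61.477177
  t = 6.5000: term = 70.907932
  t = 7.0000: term = 80.886648
  t = 7.5000: term = 91.390888
  t = 8.0000: term = 102.398754
  t = 8.5000: term = 113.888876
  t = 9.0000: term = 125.840403
  t = 9.5000: term = 138.232991
  t = 10.0000: term = 8315.738350
Convexity = (1/P) * sum = 9335.463668 / 112.443135 = 83.023865

Answer: Convexity = 83.0239


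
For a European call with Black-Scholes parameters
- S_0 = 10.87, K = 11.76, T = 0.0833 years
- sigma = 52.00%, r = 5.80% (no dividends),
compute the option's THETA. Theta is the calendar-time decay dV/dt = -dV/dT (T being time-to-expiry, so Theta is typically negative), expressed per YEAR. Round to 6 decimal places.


Answer: Theta = -3.774671

Derivation:
d1 = -0.4171324995; d2 = -0.5672135443
phi(d1) = 0.3657013383; exp(-qT) = 1.0000000000; exp(-rT) = 0.9951802524
Theta = -S*exp(-qT)*phi(d1)*sigma/(2*sqrt(T)) - r*K*exp(-rT)*N(d2) + q*S*exp(-qT)*N(d1)
N(d1) = 0.3382907473; N(d2) = 0.2852845535; sqrt(T) = 0.2886173938
Term 1 = -10.8700 * 1.0000000000 * 0.3657013383 * 0.5200 / (2 * 0.2886173938) = -3.5810216034
Term 2 = -0.0580 * 11.7600 * 0.9951802524 * 0.2852845535 = -0.1936490286
Term 3 = 0 (no dividend yield, q = 0)
Theta = -3.5810216034 + (-0.1936490286) + (0.0000000000) = -3.774671


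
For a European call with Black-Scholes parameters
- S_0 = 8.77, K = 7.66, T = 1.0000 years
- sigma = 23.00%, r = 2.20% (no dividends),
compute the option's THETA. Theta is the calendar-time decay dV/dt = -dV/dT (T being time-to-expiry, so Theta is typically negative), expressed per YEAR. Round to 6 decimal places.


Answer: Theta = -0.410321

Derivation:
d1 = 0.7990209680; d2 = 0.5690209680
phi(d1) = 0.2899183965; exp(-qT) = 1.0000000000; exp(-rT) = 0.9782402351
Theta = -S*exp(-qT)*phi(d1)*sigma/(2*sqrt(T)) - r*K*exp(-rT)*N(d2) + q*S*exp(-qT)*N(d1)
N(d1) = 0.7878608731; N(d2) = 0.7153290448; sqrt(T) = 1.0000000000
Term 1 = -8.7700 * 1.0000000000 * 0.2899183965 * 0.2300 / (2 * 1.0000000000) = -0.2923971988
Term 2 = -0.0220 * 7.6600 * 0.9782402351 * 0.7153290448 = -0.1179241708
Term 3 = 0 (no dividend yield, q = 0)
Theta = -0.2923971988 + (-0.1179241708) + (0.0000000000) = -0.410321


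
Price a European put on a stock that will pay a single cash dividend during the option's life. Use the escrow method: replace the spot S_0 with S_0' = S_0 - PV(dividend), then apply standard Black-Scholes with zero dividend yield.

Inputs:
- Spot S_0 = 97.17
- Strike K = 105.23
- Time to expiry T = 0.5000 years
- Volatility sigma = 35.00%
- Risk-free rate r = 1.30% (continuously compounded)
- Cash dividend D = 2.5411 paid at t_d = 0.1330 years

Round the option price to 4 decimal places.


PV(D) = D * exp(-r * t_d) = 2.5411 * 0.99827249 = 2.53671023
S_0' = S_0 - PV(D) = 97.1700 - 2.53671023 = 94.63328977
d1 = (ln(S_0'/K) + (r + sigma^2/2)*T) / (sigma*sqrt(T)) = -0.27885914
d2 = d1 - sigma*sqrt(T) = -0.52634651
exp(-rT) = 0.99352108
N(-d1) = 0.60982354; N(-d2) = 0.70067626
P = K * exp(-rT) * N(-d2) - S_0' * N(-d1) = 105.2300 * 0.99352108 * 0.70067626 - 94.63328977 * 0.60982354 = 15.5449

Answer: Price = 15.5449


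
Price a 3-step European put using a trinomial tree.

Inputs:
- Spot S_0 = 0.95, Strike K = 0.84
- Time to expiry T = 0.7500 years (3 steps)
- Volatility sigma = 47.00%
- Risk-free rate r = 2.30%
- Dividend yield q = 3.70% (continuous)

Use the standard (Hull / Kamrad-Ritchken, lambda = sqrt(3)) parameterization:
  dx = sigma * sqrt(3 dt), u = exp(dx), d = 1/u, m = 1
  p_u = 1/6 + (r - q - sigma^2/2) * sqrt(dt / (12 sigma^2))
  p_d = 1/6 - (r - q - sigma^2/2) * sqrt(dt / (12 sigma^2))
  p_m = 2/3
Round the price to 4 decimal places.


dt = T/N = 0.250000; dx = sigma*sqrt(3*dt) = 0.407032
u = exp(dx) = 1.502352; d = 1/u = 0.665623
p_u = 0.128448, p_m = 0.666667, p_d = 0.204885
Discount per step: exp(-r*dt) = 0.994266
Stock lattice S(k, j) with j the centered position index:
  k=0: S(0,+0) = 0.9500
  k=1: S(1,-1) = 0.6323; S(1,+0) = 0.9500; S(1,+1) = 1.4272
  k=2: S(2,-2) = 0.4209; S(2,-1) = 0.6323; S(2,+0) = 0.9500; S(2,+1) = 1.4272; S(2,+2) = 2.1442
  k=3: S(3,-3) = 0.2802; S(3,-2) = 0.4209; S(3,-1) = 0.6323; S(3,+0) = 0.9500; S(3,+1) = 1.4272; S(3,+2) = 2.1442; S(3,+3) = 3.2214
Terminal payoffs V(N, j) = max(K - S_T, 0):
  V(3,-3) = 0.559839; V(3,-2) = 0.419099; V(3,-1) = 0.207658; V(3,+0) = 0.000000; V(3,+1) = 0.000000; V(3,+2) = 0.000000; V(3,+3) = 0.000000
Backward induction: V(k, j) = exp(-r*dt) * [p_u * V(k+1, j+1) + p_m * V(k+1, j) + p_d * V(k+1, j-1)]
  V(2,-2) = exp(-r*dt) * [p_u*0.207658 + p_m*0.419099 + p_d*0.559839] = 0.418363
  V(2,-1) = exp(-r*dt) * [p_u*0.000000 + p_m*0.207658 + p_d*0.419099] = 0.223020
  V(2,+0) = exp(-r*dt) * [p_u*0.000000 + p_m*0.000000 + p_d*0.207658] = 0.042302
  V(2,+1) = exp(-r*dt) * [p_u*0.000000 + p_m*0.000000 + p_d*0.000000] = 0.000000
  V(2,+2) = exp(-r*dt) * [p_u*0.000000 + p_m*0.000000 + p_d*0.000000] = 0.000000
  V(1,-1) = exp(-r*dt) * [p_u*0.042302 + p_m*0.223020 + p_d*0.418363] = 0.238455
  V(1,+0) = exp(-r*dt) * [p_u*0.000000 + p_m*0.042302 + p_d*0.223020] = 0.073471
  V(1,+1) = exp(-r*dt) * [p_u*0.000000 + p_m*0.000000 + p_d*0.042302] = 0.008617
  V(0,+0) = exp(-r*dt) * [p_u*0.008617 + p_m*0.073471 + p_d*0.238455] = 0.098376

Answer: Price = V(0,0) = 0.0984


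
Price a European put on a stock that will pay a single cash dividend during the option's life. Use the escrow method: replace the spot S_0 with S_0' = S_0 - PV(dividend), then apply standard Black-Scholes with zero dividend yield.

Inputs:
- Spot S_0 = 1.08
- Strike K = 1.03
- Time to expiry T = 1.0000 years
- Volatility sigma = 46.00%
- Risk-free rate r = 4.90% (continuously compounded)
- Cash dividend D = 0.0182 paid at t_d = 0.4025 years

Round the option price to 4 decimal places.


Answer: Price = 0.1478

Derivation:
PV(D) = D * exp(-r * t_d) = 0.0182 * 0.98047072 = 0.01784457
S_0' = S_0 - PV(D) = 1.0800 - 0.01784457 = 1.06215543
d1 = (ln(S_0'/K) + (r + sigma^2/2)*T) / (sigma*sqrt(T)) = 0.40335102
d2 = d1 - sigma*sqrt(T) = -0.05664898
exp(-rT) = 0.95218113
N(-d1) = 0.34334501; N(-d2) = 0.52258759
P = K * exp(-rT) * N(-d2) - S_0' * N(-d1) = 1.0300 * 0.95218113 * 0.52258759 - 1.06215543 * 0.34334501 = 0.1478


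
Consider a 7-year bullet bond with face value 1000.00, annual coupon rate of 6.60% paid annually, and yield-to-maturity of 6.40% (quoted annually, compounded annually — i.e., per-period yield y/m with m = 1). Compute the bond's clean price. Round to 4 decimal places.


Answer: Price = 1011.0078

Derivation:
Coupon per period c = face * coupon_rate / m = 66.000000
Periods per year m = 1; per-period yield y/m = 0.064000
Number of cashflows N = 7
Cashflows (t years, CF_t, discount factor 1/(1+y/m)^(m*t), PV):
  t = 1.0000: CF_t = 66.000000, DF = 0.939850, PV = 62.030075
  t = 2.0000: CF_t = 66.000000, DF = 0.883317, PV = 58.298943
  t = 3.0000: CF_t = 66.000000, DF = 0.830185, PV = 54.792240
  t = 4.0000: CF_t = 66.000000, DF = 0.780249, PV = 51.496466
  t = 5.0000: CF_t = 66.000000, DF = 0.733317, PV = 48.398934
  t = 6.0000: CF_t = 66.000000, DF = 0.689208, PV = 45.487720
  t = 7.0000: CF_t = 1066.000000, DF = 0.647752, PV = 690.503380
Price P = sum_t PV_t = 1011.007757


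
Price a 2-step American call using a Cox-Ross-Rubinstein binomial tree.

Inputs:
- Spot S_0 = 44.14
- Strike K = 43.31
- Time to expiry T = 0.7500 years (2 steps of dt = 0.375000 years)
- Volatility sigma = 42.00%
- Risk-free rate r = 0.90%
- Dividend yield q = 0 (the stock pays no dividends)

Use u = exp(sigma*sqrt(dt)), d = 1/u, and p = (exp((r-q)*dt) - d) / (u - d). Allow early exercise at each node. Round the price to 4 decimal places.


dt = T/N = 0.375000
u = exp(sigma*sqrt(dt)) = 1.293299; d = 1/u = 0.773216
p = (exp((r-q)*dt) - d) / (u - d) = 0.442553
Discount per step: exp(-r*dt) = 0.996631
Stock lattice S(k, i) with i counting down-moves:
  k=0: S(0,0) = 44.1400
  k=1: S(1,0) = 57.0862; S(1,1) = 34.1298
  k=2: S(2,0) = 73.8296; S(2,1) = 44.1400; S(2,2) = 26.3897
Terminal payoffs V(N, i) = max(S_T - K, 0):
  V(2,0) = 30.519564; V(2,1) = 0.830000; V(2,2) = 0.000000
Backward induction: V(k, i) = exp(-r*dt) * [p * V(k+1, i) + (1-p) * V(k+1, i+1)]; then take max(V_cont, immediate exercise) for American.
  V(1,0) = exp(-r*dt) * [p*30.519564 + (1-p)*0.830000] = 13.922149; exercise = 13.776224; V(1,0) = max -> 13.922149
  V(1,1) = exp(-r*dt) * [p*0.830000 + (1-p)*0.000000] = 0.366082; exercise = 0.000000; V(1,1) = max -> 0.366082
  V(0,0) = exp(-r*dt) * [p*13.922149 + (1-p)*0.366082] = 6.343917; exercise = 0.830000; V(0,0) = max -> 6.343917

Answer: Price = V(0,0) = 6.3439


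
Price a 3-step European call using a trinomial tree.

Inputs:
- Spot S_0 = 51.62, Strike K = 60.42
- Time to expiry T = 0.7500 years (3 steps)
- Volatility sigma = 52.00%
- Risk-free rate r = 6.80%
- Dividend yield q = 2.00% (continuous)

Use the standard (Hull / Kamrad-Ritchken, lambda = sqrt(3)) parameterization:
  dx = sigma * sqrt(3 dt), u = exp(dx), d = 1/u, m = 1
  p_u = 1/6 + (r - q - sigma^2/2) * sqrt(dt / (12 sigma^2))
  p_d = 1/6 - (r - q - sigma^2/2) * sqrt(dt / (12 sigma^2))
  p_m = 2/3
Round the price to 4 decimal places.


Answer: Price = V(0,0) = 6.8906

Derivation:
dt = T/N = 0.250000; dx = sigma*sqrt(3*dt) = 0.450333
u = exp(dx) = 1.568835; d = 1/u = 0.637416
p_u = 0.142462, p_m = 0.666667, p_d = 0.190871
Discount per step: exp(-r*dt) = 0.983144
Stock lattice S(k, j) with j the centered position index:
  k=0: S(0,+0) = 51.6200
  k=1: S(1,-1) = 32.9034; S(1,+0) = 51.6200; S(1,+1) = 80.9833
  k=2: S(2,-2) = 20.9731; S(2,-1) = 32.9034; S(2,+0) = 51.6200; S(2,+1) = 80.9833; S(2,+2) = 127.0494
  k=3: S(3,-3) = 13.3686; S(3,-2) = 20.9731; S(3,-1) = 32.9034; S(3,+0) = 51.6200; S(3,+1) = 80.9833; S(3,+2) = 127.0494; S(3,+3) = 199.3195
Terminal payoffs V(N, j) = max(S_T - K, 0):
  V(3,-3) = 0.000000; V(3,-2) = 0.000000; V(3,-1) = 0.000000; V(3,+0) = 0.000000; V(3,+1) = 20.563255; V(3,+2) = 66.629353; V(3,+3) = 138.899452
Backward induction: V(k, j) = exp(-r*dt) * [p_u * V(k+1, j+1) + p_m * V(k+1, j) + p_d * V(k+1, j-1)]
  V(2,-2) = exp(-r*dt) * [p_u*0.000000 + p_m*0.000000 + p_d*0.000000] = 0.000000
  V(2,-1) = exp(-r*dt) * [p_u*0.000000 + p_m*0.000000 + p_d*0.000000] = 0.000000
  V(2,+0) = exp(-r*dt) * [p_u*20.563255 + p_m*0.000000 + p_d*0.000000] = 2.880110
  V(2,+1) = exp(-r*dt) * [p_u*66.629353 + p_m*20.563255 + p_d*0.000000] = 22.809928
  V(2,+2) = exp(-r*dt) * [p_u*138.899452 + p_m*66.629353 + p_d*20.563255] = 66.983980
  V(1,-1) = exp(-r*dt) * [p_u*2.880110 + p_m*0.000000 + p_d*0.000000] = 0.403391
  V(1,+0) = exp(-r*dt) * [p_u*22.809928 + p_m*2.880110 + p_d*0.000000] = 5.082489
  V(1,+1) = exp(-r*dt) * [p_u*66.983980 + p_m*22.809928 + p_d*2.880110] = 24.872596
  V(0,+0) = exp(-r*dt) * [p_u*24.872596 + p_m*5.082489 + p_d*0.403391] = 6.890589


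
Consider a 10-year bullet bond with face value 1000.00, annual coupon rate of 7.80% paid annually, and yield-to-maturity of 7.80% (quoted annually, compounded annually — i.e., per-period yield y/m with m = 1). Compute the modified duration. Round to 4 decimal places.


Answer: Modified duration = 6.7710

Derivation:
Coupon per period c = face * coupon_rate / m = 78.000000
Periods per year m = 1; per-period yield y/m = 0.078000
Number of cashflows N = 10
Cashflows (t years, CF_t, discount factor 1/(1+y/m)^(m*t), PV):
  t = 1.0000: CF_t = 78.000000, DF = 0.927644, PV = 72.356215
  t = 2.0000: CF_t = 78.000000, DF = 0.860523, PV = 67.120793
  t = 3.0000: CF_t = 78.000000, DF = 0.798259, PV = 62.264187
  t = 4.0000: CF_t = 78.000000, DF = 0.740500, PV = 57.758986
  t = 5.0000: CF_t = 78.000000, DF = 0.686920, PV = 53.579764
  t = 6.0000: CF_t = 78.000000, DF = 0.637217, PV = 49.702935
  t = 7.0000: CF_t = 78.000000, DF = 0.591111, PV = 46.106619
  t = 8.0000: CF_t = 78.000000, DF = 0.548340, PV = 42.770519
  t = 9.0000: CF_t = 78.000000, DF = 0.508664, PV = 39.675806
  t = 10.0000: CF_t = 1078.000000, DF = 0.471859, PV = 508.664176
Price P = sum_t PV_t = 1000.000000
First compute Macaulay numerator sum_t t * PV_t:
  t * PV_t at t = 1.0000: 72.356215
  t * PV_t at t = 2.0000: 134.241587
  t * PV_t at t = 3.0000: 186.792560
  t * PV_t at t = 4.0000: 231.035943
  t * PV_t at t = 5.0000: 267.898821
  t * PV_t at t = 6.0000: 298.217612
  t * PV_t at t = 7.0000: 322.746333
  t * PV_t at t = 8.0000: 342.164149
  t * PV_t at t = 9.0000: 357.082252
  t * PV_t at t = 10.0000: 5086.641759
Macaulay duration D = 7299.177231 / 1000.000000 = 7.299177
Modified duration = D / (1 + y/m) = 7.299177 / (1 + 0.078000) = 6.771036


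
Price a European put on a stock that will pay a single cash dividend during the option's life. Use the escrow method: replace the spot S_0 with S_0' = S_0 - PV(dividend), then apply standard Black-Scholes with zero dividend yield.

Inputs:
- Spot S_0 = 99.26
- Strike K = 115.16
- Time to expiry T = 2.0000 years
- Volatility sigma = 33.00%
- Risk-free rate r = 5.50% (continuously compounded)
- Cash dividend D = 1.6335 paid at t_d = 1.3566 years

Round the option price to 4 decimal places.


Answer: Price = 21.3661

Derivation:
PV(D) = D * exp(-r * t_d) = 1.6335 * 0.92810259 = 1.51605558
S_0' = S_0 - PV(D) = 99.2600 - 1.51605558 = 97.74394442
d1 = (ln(S_0'/K) + (r + sigma^2/2)*T) / (sigma*sqrt(T)) = 0.11769853
d2 = d1 - sigma*sqrt(T) = -0.34899195
exp(-rT) = 0.89583414
N(-d1) = 0.45315327; N(-d2) = 0.63645232
P = K * exp(-rT) * N(-d2) - S_0' * N(-d1) = 115.1600 * 0.89583414 * 0.63645232 - 97.74394442 * 0.45315327 = 21.3661


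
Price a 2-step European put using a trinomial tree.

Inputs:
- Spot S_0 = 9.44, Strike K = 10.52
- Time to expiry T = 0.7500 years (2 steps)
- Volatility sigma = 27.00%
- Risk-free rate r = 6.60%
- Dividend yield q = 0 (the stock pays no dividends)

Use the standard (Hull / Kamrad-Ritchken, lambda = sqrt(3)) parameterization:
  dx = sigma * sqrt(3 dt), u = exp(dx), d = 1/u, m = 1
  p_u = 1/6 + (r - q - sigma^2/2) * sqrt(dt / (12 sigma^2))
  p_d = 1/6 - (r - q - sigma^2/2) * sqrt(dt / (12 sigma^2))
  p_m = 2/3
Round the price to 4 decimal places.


dt = T/N = 0.375000; dx = sigma*sqrt(3*dt) = 0.286378
u = exp(dx) = 1.331596; d = 1/u = 0.750979
p_u = 0.186014, p_m = 0.666667, p_d = 0.147319
Discount per step: exp(-r*dt) = 0.975554
Stock lattice S(k, j) with j the centered position index:
  k=0: S(0,+0) = 9.4400
  k=1: S(1,-1) = 7.0892; S(1,+0) = 9.4400; S(1,+1) = 12.5703
  k=2: S(2,-2) = 5.3239; S(2,-1) = 7.0892; S(2,+0) = 9.4400; S(2,+1) = 12.5703; S(2,+2) = 16.7385
Terminal payoffs V(N, j) = max(K - S_T, 0):
  V(2,-2) = 5.196135; V(2,-1) = 3.430763; V(2,+0) = 1.080000; V(2,+1) = 0.000000; V(2,+2) = 0.000000
Backward induction: V(k, j) = exp(-r*dt) * [p_u * V(k+1, j+1) + p_m * V(k+1, j) + p_d * V(k+1, j-1)]
  V(1,-1) = exp(-r*dt) * [p_u*1.080000 + p_m*3.430763 + p_d*5.196135] = 3.174025
  V(1,+0) = exp(-r*dt) * [p_u*0.000000 + p_m*1.080000 + p_d*3.430763] = 1.195461
  V(1,+1) = exp(-r*dt) * [p_u*0.000000 + p_m*0.000000 + p_d*1.080000] = 0.155215
  V(0,+0) = exp(-r*dt) * [p_u*0.155215 + p_m*1.195461 + p_d*3.174025] = 1.261822

Answer: Price = V(0,0) = 1.2618


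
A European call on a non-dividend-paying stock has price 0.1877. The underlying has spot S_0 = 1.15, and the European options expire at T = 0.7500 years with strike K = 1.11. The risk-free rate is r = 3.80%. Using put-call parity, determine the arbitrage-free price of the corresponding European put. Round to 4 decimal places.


Put-call parity: C - P = S_0 * exp(-qT) - K * exp(-rT).
S_0 * exp(-qT) = 1.1500 * 1.00000000 = 1.15000000
K * exp(-rT) = 1.1100 * 0.97190229 = 1.07881155
P = C - S*exp(-qT) + K*exp(-rT)
P = 0.1877 - 1.15000000 + 1.07881155 = 0.1165

Answer: Put price = 0.1165


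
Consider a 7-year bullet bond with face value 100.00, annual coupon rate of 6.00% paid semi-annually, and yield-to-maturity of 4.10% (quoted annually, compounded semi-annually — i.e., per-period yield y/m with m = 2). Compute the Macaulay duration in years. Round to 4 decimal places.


Answer: Macaulay duration = 5.8913 years

Derivation:
Coupon per period c = face * coupon_rate / m = 3.000000
Periods per year m = 2; per-period yield y/m = 0.020500
Number of cashflows N = 14
Cashflows (t years, CF_t, discount factor 1/(1+y/m)^(m*t), PV):
  t = 0.5000: CF_t = 3.000000, DF = 0.979912, PV = 2.939735
  t = 1.0000: CF_t = 3.000000, DF = 0.960227, PV = 2.880681
  t = 1.5000: CF_t = 3.000000, DF = 0.940938, PV = 2.822814
  t = 2.0000: CF_t = 3.000000, DF = 0.922036, PV = 2.766109
  t = 2.5000: CF_t = 3.000000, DF = 0.903514, PV = 2.710542
  t = 3.0000: CF_t = 3.000000, DF = 0.885364, PV = 2.656093
  t = 3.5000: CF_t = 3.000000, DF = 0.867579, PV = 2.602736
  t = 4.0000: CF_t = 3.000000, DF = 0.850151, PV = 2.550452
  t = 4.5000: CF_t = 3.000000, DF = 0.833073, PV = 2.499218
  t = 5.0000: CF_t = 3.000000, DF = 0.816338, PV = 2.449013
  t = 5.5000: CF_t = 3.000000, DF = 0.799939, PV = 2.399817
  t = 6.0000: CF_t = 3.000000, DF = 0.783870, PV = 2.351609
  t = 6.5000: CF_t = 3.000000, DF = 0.768123, PV = 2.304370
  t = 7.0000: CF_t = 103.000000, DF = 0.752693, PV = 77.527378
Price P = sum_t PV_t = 111.460569
Macaulay numerator sum_t t * PV_t:
  t * PV_t at t = 0.5000: 1.469868
  t * PV_t at t = 1.0000: 2.880681
  t * PV_t at t = 1.5000: 4.234221
  t * PV_t at t = 2.0000: 5.532217
  t * PV_t at t = 2.5000: 6.776356
  t * PV_t at t = 3.0000: 7.968278
  t * PV_t at t = 3.5000: 9.109578
  t * PV_t at t = 4.0000: 10.201809
  t * PV_t at t = 4.5000: 11.246482
  t * PV_t at t = 5.0000: 12.245067
  t * PV_t at t = 5.5000: 13.198994
  t * PV_t at t = 6.0000: 14.109655
  t * PV_t at t = 6.5000: 14.978402
  t * PV_t at t = 7.0000: 542.691648
Macaulay duration D = (sum_t t * PV_t) / P = 656.643256 / 111.460569 = 5.891261


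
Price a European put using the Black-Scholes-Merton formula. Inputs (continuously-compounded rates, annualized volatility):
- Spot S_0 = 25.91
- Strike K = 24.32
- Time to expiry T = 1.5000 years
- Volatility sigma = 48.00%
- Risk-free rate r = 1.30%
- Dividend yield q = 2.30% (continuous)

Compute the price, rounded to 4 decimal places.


d1 = (ln(S/K) + (r - q + 0.5*sigma^2) * T) / (sigma * sqrt(T)) = 0.37614966
d2 = d1 - sigma * sqrt(T) = -0.21172788
exp(-rT) = 0.98068890; exp(-qT) = 0.96608834
P = K * exp(-rT) * N(-d2) - S_0 * exp(-qT) * N(-d1)
N(-d1) = 0.35340282; N(-d2) = 0.58384033
P = 24.3200 * 0.98068890 * 0.58384033 - 25.9100 * 0.96608834 * 0.35340282 = 5.0786

Answer: Price = 5.0786


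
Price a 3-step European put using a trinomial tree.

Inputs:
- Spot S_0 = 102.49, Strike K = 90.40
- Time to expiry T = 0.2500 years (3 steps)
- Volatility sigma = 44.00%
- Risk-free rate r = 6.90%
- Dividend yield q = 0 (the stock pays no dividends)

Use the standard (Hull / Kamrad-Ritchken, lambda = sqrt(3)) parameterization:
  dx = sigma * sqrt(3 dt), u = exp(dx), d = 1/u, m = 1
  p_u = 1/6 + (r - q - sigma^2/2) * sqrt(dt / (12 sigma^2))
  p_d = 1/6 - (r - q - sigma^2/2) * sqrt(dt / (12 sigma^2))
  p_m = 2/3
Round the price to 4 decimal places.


Answer: Price = V(0,0) = 3.5554

Derivation:
dt = T/N = 0.083333; dx = sigma*sqrt(3*dt) = 0.220000
u = exp(dx) = 1.246077; d = 1/u = 0.802519
p_u = 0.161402, p_m = 0.666667, p_d = 0.171932
Discount per step: exp(-r*dt) = 0.994266
Stock lattice S(k, j) with j the centered position index:
  k=0: S(0,+0) = 102.4900
  k=1: S(1,-1) = 82.2502; S(1,+0) = 102.4900; S(1,+1) = 127.7104
  k=2: S(2,-2) = 66.0073; S(2,-1) = 82.2502; S(2,+0) = 102.4900; S(2,+1) = 127.7104; S(2,+2) = 159.1370
  k=3: S(3,-3) = 52.9721; S(3,-2) = 66.0073; S(3,-1) = 82.2502; S(3,+0) = 102.4900; S(3,+1) = 127.7104; S(3,+2) = 159.1370; S(3,+3) = 198.2969
Terminal payoffs V(N, j) = max(K - S_T, 0):
  V(3,-3) = 37.427907; V(3,-2) = 24.392707; V(3,-1) = 8.149848; V(3,+0) = 0.000000; V(3,+1) = 0.000000; V(3,+2) = 0.000000; V(3,+3) = 0.000000
Backward induction: V(k, j) = exp(-r*dt) * [p_u * V(k+1, j+1) + p_m * V(k+1, j) + p_d * V(k+1, j-1)]
  V(2,-2) = exp(-r*dt) * [p_u*8.149848 + p_m*24.392707 + p_d*37.427907] = 23.874576
  V(2,-1) = exp(-r*dt) * [p_u*0.000000 + p_m*8.149848 + p_d*24.392707] = 9.571918
  V(2,+0) = exp(-r*dt) * [p_u*0.000000 + p_m*0.000000 + p_d*8.149848] = 1.393184
  V(2,+1) = exp(-r*dt) * [p_u*0.000000 + p_m*0.000000 + p_d*0.000000] = 0.000000
  V(2,+2) = exp(-r*dt) * [p_u*0.000000 + p_m*0.000000 + p_d*0.000000] = 0.000000
  V(1,-1) = exp(-r*dt) * [p_u*1.393184 + p_m*9.571918 + p_d*23.874576] = 10.649529
  V(1,+0) = exp(-r*dt) * [p_u*0.000000 + p_m*1.393184 + p_d*9.571918] = 2.559746
  V(1,+1) = exp(-r*dt) * [p_u*0.000000 + p_m*0.000000 + p_d*1.393184] = 0.238159
  V(0,+0) = exp(-r*dt) * [p_u*0.238159 + p_m*2.559746 + p_d*10.649529] = 3.555427


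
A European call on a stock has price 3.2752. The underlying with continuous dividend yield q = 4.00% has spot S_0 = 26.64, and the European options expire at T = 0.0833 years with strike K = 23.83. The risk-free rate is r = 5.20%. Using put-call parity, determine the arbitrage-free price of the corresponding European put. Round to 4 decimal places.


Put-call parity: C - P = S_0 * exp(-qT) - K * exp(-rT).
S_0 * exp(-qT) = 26.6400 * 0.99667354 = 26.55138324
K * exp(-rT) = 23.8300 * 0.99567777 = 23.72700121
P = C - S*exp(-qT) + K*exp(-rT)
P = 3.2752 - 26.55138324 + 23.72700121 = 0.4508

Answer: Put price = 0.4508


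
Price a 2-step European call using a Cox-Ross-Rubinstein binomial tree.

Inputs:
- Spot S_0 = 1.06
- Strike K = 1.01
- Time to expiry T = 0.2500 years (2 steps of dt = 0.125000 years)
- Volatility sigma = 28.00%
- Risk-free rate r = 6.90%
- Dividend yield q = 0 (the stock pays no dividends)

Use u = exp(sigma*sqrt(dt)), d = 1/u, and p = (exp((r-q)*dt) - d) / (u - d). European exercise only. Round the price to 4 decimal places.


dt = T/N = 0.125000
u = exp(sigma*sqrt(dt)) = 1.104061; d = 1/u = 0.905747
p = (exp((r-q)*dt) - d) / (u - d) = 0.518951
Discount per step: exp(-r*dt) = 0.991412
Stock lattice S(k, i) with i counting down-moves:
  k=0: S(0,0) = 1.0600
  k=1: S(1,0) = 1.1703; S(1,1) = 0.9601
  k=2: S(2,0) = 1.2921; S(2,1) = 1.0600; S(2,2) = 0.8696
Terminal payoffs V(N, i) = max(S_T - K, 0):
  V(2,0) = 0.282087; V(2,1) = 0.050000; V(2,2) = 0.000000
Backward induction: V(k, i) = exp(-r*dt) * [p * V(k+1, i) + (1-p) * V(k+1, i+1)].
  V(1,0) = exp(-r*dt) * [p*0.282087 + (1-p)*0.050000] = 0.168978
  V(1,1) = exp(-r*dt) * [p*0.050000 + (1-p)*0.000000] = 0.025725
  V(0,0) = exp(-r*dt) * [p*0.168978 + (1-p)*0.025725] = 0.099207

Answer: Price = V(0,0) = 0.0992


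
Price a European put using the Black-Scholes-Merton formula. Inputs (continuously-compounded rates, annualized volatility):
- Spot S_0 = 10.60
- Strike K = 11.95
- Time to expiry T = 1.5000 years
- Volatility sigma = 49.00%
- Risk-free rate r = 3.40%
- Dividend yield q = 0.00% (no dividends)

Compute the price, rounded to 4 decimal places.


d1 = (ln(S/K) + (r - q + 0.5*sigma^2) * T) / (sigma * sqrt(T)) = 0.18529094
d2 = d1 - sigma * sqrt(T) = -0.41483405
exp(-rT) = 0.95027867; exp(-qT) = 1.00000000
P = K * exp(-rT) * N(-d2) - S_0 * exp(-qT) * N(-d1)
N(-d1) = 0.42650042; N(-d2) = 0.66086830
P = 11.9500 * 0.95027867 * 0.66086830 - 10.6000 * 1.00000000 * 0.42650042 = 2.9838

Answer: Price = 2.9838


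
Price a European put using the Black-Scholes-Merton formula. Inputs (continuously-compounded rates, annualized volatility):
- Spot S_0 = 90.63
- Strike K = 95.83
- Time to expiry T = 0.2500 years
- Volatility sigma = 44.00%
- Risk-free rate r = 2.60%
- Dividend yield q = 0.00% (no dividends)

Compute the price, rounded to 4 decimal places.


Answer: Price = 10.6310

Derivation:
d1 = (ln(S/K) + (r - q + 0.5*sigma^2) * T) / (sigma * sqrt(T)) = -0.11404775
d2 = d1 - sigma * sqrt(T) = -0.33404775
exp(-rT) = 0.99352108; exp(-qT) = 1.00000000
P = K * exp(-rT) * N(-d2) - S_0 * exp(-qT) * N(-d1)
N(-d1) = 0.54540003; N(-d2) = 0.63082824
P = 95.8300 * 0.99352108 * 0.63082824 - 90.6300 * 1.00000000 * 0.54540003 = 10.6310


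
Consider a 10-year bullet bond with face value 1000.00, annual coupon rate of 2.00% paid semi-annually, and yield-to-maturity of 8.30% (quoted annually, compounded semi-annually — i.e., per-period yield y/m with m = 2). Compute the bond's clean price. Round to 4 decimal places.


Coupon per period c = face * coupon_rate / m = 10.000000
Periods per year m = 2; per-period yield y/m = 0.041500
Number of cashflows N = 20
Cashflows (t years, CF_t, discount factor 1/(1+y/m)^(m*t), PV):
  t = 0.5000: CF_t = 10.000000, DF = 0.960154, PV = 9.601536
  t = 1.0000: CF_t = 10.000000, DF = 0.921895, PV = 9.218950
  t = 1.5000: CF_t = 10.000000, DF = 0.885161, PV = 8.851608
  t = 2.0000: CF_t = 10.000000, DF = 0.849890, PV = 8.498904
  t = 2.5000: CF_t = 10.000000, DF = 0.816025, PV = 8.160253
  t = 3.0000: CF_t = 10.000000, DF = 0.783510, PV = 7.835097
  t = 3.5000: CF_t = 10.000000, DF = 0.752290, PV = 7.522896
  t = 4.0000: CF_t = 10.000000, DF = 0.722314, PV = 7.223136
  t = 4.5000: CF_t = 10.000000, DF = 0.693532, PV = 6.935320
  t = 5.0000: CF_t = 10.000000, DF = 0.665897, PV = 6.658973
  t = 5.5000: CF_t = 10.000000, DF = 0.639364, PV = 6.393637
  t = 6.0000: CF_t = 10.000000, DF = 0.613887, PV = 6.138874
  t = 6.5000: CF_t = 10.000000, DF = 0.589426, PV = 5.894262
  t = 7.0000: CF_t = 10.000000, DF = 0.565940, PV = 5.659397
  t = 7.5000: CF_t = 10.000000, DF = 0.543389, PV = 5.433891
  t = 8.0000: CF_t = 10.000000, DF = 0.521737, PV = 5.217370
  t = 8.5000: CF_t = 10.000000, DF = 0.500948, PV = 5.009476
  t = 9.0000: CF_t = 10.000000, DF = 0.480987, PV = 4.809867
  t = 9.5000: CF_t = 10.000000, DF = 0.461821, PV = 4.618211
  t = 10.0000: CF_t = 1010.000000, DF = 0.443419, PV = 447.853413
Price P = sum_t PV_t = 577.535071

Answer: Price = 577.5351


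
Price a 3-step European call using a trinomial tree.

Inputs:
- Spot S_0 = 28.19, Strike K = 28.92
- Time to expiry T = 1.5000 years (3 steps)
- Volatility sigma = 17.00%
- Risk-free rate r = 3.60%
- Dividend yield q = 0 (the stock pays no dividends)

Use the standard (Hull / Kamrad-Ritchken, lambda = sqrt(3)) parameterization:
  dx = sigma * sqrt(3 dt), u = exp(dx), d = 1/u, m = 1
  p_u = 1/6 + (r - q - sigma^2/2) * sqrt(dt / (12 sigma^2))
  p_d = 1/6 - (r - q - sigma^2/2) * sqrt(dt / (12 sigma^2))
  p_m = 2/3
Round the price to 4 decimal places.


Answer: Price = V(0,0) = 2.6275

Derivation:
dt = T/N = 0.500000; dx = sigma*sqrt(3*dt) = 0.208207
u = exp(dx) = 1.231468; d = 1/u = 0.812039
p_u = 0.192542, p_m = 0.666667, p_d = 0.140791
Discount per step: exp(-r*dt) = 0.982161
Stock lattice S(k, j) with j the centered position index:
  k=0: S(0,+0) = 28.1900
  k=1: S(1,-1) = 22.8914; S(1,+0) = 28.1900; S(1,+1) = 34.7151
  k=2: S(2,-2) = 18.5887; S(2,-1) = 22.8914; S(2,+0) = 28.1900; S(2,+1) = 34.7151; S(2,+2) = 42.7505
  k=3: S(3,-3) = 15.0948; S(3,-2) = 18.5887; S(3,-1) = 22.8914; S(3,+0) = 28.1900; S(3,+1) = 34.7151; S(3,+2) = 42.7505; S(3,+3) = 52.6458
Terminal payoffs V(N, j) = max(S_T - K, 0):
  V(3,-3) = 0.000000; V(3,-2) = 0.000000; V(3,-1) = 0.000000; V(3,+0) = 0.000000; V(3,+1) = 5.795072; V(3,+2) = 13.830486; V(3,+3) = 23.725838
Backward induction: V(k, j) = exp(-r*dt) * [p_u * V(k+1, j+1) + p_m * V(k+1, j) + p_d * V(k+1, j-1)]
  V(2,-2) = exp(-r*dt) * [p_u*0.000000 + p_m*0.000000 + p_d*0.000000] = 0.000000
  V(2,-1) = exp(-r*dt) * [p_u*0.000000 + p_m*0.000000 + p_d*0.000000] = 0.000000
  V(2,+0) = exp(-r*dt) * [p_u*5.795072 + p_m*0.000000 + p_d*0.000000] = 1.095892
  V(2,+1) = exp(-r*dt) * [p_u*13.830486 + p_m*5.795072 + p_d*0.000000] = 6.409913
  V(2,+2) = exp(-r*dt) * [p_u*23.725838 + p_m*13.830486 + p_d*5.795072] = 14.343919
  V(1,-1) = exp(-r*dt) * [p_u*1.095892 + p_m*0.000000 + p_d*0.000000] = 0.207242
  V(1,+0) = exp(-r*dt) * [p_u*6.409913 + p_m*1.095892 + p_d*0.000000] = 1.929725
  V(1,+1) = exp(-r*dt) * [p_u*14.343919 + p_m*6.409913 + p_d*1.095892] = 7.061129
  V(0,+0) = exp(-r*dt) * [p_u*7.061129 + p_m*1.929725 + p_d*0.207242] = 2.627505
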